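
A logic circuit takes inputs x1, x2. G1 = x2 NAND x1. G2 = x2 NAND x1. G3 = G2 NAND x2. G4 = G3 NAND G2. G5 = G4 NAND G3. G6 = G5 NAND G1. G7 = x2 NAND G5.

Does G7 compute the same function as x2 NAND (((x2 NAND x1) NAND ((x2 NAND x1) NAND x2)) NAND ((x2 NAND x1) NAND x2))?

G2 = x2 NAND x1
G3 = G2 NAND x2 = (x2 NAND x1) NAND x2
G4 = G3 NAND G2 = ((x2 NAND x1) NAND x2) NAND (x2 NAND x1)
G5 = G4 NAND G3 = (((x2 NAND x1) NAND x2) NAND (x2 NAND x1)) NAND ((x2 NAND x1) NAND x2)
G7 = x2 NAND G5 = x2 NAND ((((x2 NAND x1) NAND x2) NAND (x2 NAND x1)) NAND ((x2 NAND x1) NAND x2))
At x1=0, x2=1: circuit gives 0, formula gives 0.
At x1=0, x2=0: circuit gives 1, formula gives 1.
Agrees on all 4 inputs.

Yes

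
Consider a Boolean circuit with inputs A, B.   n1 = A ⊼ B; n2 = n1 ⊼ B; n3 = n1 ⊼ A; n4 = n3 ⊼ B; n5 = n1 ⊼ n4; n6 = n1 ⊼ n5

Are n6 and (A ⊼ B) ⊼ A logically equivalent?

No

n1 = A ⊼ B
n3 = n1 ⊼ A = (A ⊼ B) ⊼ A
n4 = n3 ⊼ B = ((A ⊼ B) ⊼ A) ⊼ B
n5 = n1 ⊼ n4 = (A ⊼ B) ⊼ (((A ⊼ B) ⊼ A) ⊼ B)
n6 = n1 ⊼ n5 = (A ⊼ B) ⊼ ((A ⊼ B) ⊼ (((A ⊼ B) ⊼ A) ⊼ B))
At A=0, B=1: circuit gives 0, formula gives 1.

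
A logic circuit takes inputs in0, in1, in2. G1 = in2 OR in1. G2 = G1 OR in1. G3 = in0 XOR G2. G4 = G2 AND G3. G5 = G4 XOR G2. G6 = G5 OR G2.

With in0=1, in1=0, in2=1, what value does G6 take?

G1 = 1 OR 0 = 1
G2 = 1 OR 0 = 1
G3 = 1 XOR 1 = 0
G4 = 1 AND 0 = 0
G5 = 0 XOR 1 = 1
G6 = 1 OR 1 = 1

1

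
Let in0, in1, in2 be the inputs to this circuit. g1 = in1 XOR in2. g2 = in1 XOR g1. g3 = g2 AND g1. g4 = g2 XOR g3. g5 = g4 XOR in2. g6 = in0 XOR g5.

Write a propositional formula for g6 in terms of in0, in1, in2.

g1 = in1 XOR in2
g2 = in1 XOR g1 = in1 XOR (in1 XOR in2)
g3 = g2 AND g1 = (in1 XOR (in1 XOR in2)) AND (in1 XOR in2)
g4 = g2 XOR g3 = (in1 XOR (in1 XOR in2)) XOR ((in1 XOR (in1 XOR in2)) AND (in1 XOR in2))
g5 = g4 XOR in2 = ((in1 XOR (in1 XOR in2)) XOR ((in1 XOR (in1 XOR in2)) AND (in1 XOR in2))) XOR in2
g6 = in0 XOR g5 = in0 XOR (((in1 XOR (in1 XOR in2)) XOR ((in1 XOR (in1 XOR in2)) AND (in1 XOR in2))) XOR in2)

in0 XOR (((in1 XOR (in1 XOR in2)) XOR ((in1 XOR (in1 XOR in2)) AND (in1 XOR in2))) XOR in2)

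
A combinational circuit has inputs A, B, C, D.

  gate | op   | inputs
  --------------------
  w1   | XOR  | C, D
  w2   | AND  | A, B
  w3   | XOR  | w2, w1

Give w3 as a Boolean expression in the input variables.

(A AND B) XOR (C XOR D)

w1 = C XOR D
w2 = A AND B
w3 = w2 XOR w1 = (A AND B) XOR (C XOR D)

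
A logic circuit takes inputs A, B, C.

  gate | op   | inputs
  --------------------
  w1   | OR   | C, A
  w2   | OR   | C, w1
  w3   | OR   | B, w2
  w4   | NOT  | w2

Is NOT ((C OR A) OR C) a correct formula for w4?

Yes

w1 = C OR A
w2 = C OR w1 = C OR (C OR A)
w4 = NOT w2 = NOT (C OR (C OR A))
At A=0, B=0, C=1: circuit gives 0, formula gives 0.
At A=0, B=0, C=0: circuit gives 1, formula gives 1.
Agrees on all 8 inputs.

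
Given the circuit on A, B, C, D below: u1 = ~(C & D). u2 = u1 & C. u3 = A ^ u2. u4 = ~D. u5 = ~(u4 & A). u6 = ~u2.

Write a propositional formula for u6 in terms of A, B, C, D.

u1 = ~(C & D)
u2 = u1 & C = (~(C & D)) & C
u6 = ~u2 = ~((~(C & D)) & C)

~((~(C & D)) & C)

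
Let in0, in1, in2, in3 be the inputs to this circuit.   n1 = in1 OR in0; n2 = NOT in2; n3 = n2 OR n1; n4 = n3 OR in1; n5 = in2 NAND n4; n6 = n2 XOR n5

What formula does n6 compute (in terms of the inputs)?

n1 = in1 OR in0
n2 = NOT in2
n3 = n2 OR n1 = NOT in2 OR (in1 OR in0)
n4 = n3 OR in1 = (NOT in2 OR (in1 OR in0)) OR in1
n5 = in2 NAND n4 = in2 NAND ((NOT in2 OR (in1 OR in0)) OR in1)
n6 = n2 XOR n5 = NOT in2 XOR (in2 NAND ((NOT in2 OR (in1 OR in0)) OR in1))

NOT in2 XOR (in2 NAND ((NOT in2 OR (in1 OR in0)) OR in1))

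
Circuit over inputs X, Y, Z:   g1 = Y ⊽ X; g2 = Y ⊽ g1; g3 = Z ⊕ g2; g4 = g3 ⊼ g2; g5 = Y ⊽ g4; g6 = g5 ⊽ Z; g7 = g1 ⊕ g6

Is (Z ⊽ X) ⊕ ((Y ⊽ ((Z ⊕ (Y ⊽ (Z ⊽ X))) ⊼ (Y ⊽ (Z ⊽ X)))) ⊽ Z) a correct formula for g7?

g1 = Y ⊽ X
g2 = Y ⊽ g1 = Y ⊽ (Y ⊽ X)
g3 = Z ⊕ g2 = Z ⊕ (Y ⊽ (Y ⊽ X))
g4 = g3 ⊼ g2 = (Z ⊕ (Y ⊽ (Y ⊽ X))) ⊼ (Y ⊽ (Y ⊽ X))
g5 = Y ⊽ g4 = Y ⊽ ((Z ⊕ (Y ⊽ (Y ⊽ X))) ⊼ (Y ⊽ (Y ⊽ X)))
g6 = g5 ⊽ Z = (Y ⊽ ((Z ⊕ (Y ⊽ (Y ⊽ X))) ⊼ (Y ⊽ (Y ⊽ X)))) ⊽ Z
g7 = g1 ⊕ g6 = (Y ⊽ X) ⊕ ((Y ⊽ ((Z ⊕ (Y ⊽ (Y ⊽ X))) ⊼ (Y ⊽ (Y ⊽ X)))) ⊽ Z)
At X=0, Y=0, Z=1: circuit gives 1, formula gives 0.

No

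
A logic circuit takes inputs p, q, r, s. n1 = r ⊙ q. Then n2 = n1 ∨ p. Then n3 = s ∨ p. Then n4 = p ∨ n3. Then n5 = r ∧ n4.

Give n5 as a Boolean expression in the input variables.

n3 = s ∨ p
n4 = p ∨ n3 = p ∨ (s ∨ p)
n5 = r ∧ n4 = r ∧ (p ∨ (s ∨ p))

r ∧ (p ∨ (s ∨ p))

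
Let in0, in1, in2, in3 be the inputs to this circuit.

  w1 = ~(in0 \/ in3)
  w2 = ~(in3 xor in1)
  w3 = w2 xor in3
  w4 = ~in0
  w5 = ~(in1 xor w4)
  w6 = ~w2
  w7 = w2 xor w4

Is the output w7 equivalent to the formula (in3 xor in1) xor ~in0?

No

w2 = ~(in3 xor in1)
w4 = ~in0
w7 = w2 xor w4 = (~(in3 xor in1)) xor ~in0
At in0=0, in1=0, in2=0, in3=0: circuit gives 0, formula gives 1.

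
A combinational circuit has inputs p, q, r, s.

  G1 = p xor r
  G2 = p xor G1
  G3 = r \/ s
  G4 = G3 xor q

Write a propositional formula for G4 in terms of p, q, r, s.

G3 = r \/ s
G4 = G3 xor q = (r \/ s) xor q

(r \/ s) xor q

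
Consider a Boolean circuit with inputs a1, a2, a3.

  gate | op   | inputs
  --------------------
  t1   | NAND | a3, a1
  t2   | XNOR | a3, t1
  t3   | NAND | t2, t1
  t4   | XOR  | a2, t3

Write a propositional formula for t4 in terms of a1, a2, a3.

a2 XOR ((a3 XNOR (a3 NAND a1)) NAND (a3 NAND a1))

t1 = a3 NAND a1
t2 = a3 XNOR t1 = a3 XNOR (a3 NAND a1)
t3 = t2 NAND t1 = (a3 XNOR (a3 NAND a1)) NAND (a3 NAND a1)
t4 = a2 XOR t3 = a2 XOR ((a3 XNOR (a3 NAND a1)) NAND (a3 NAND a1))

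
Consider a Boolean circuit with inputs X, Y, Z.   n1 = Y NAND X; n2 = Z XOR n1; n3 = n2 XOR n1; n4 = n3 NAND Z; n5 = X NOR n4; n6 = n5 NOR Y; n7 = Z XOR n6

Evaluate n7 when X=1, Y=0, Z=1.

0

n1 = 0 NAND 1 = 1
n2 = 1 XOR 1 = 0
n3 = 0 XOR 1 = 1
n4 = 1 NAND 1 = 0
n5 = 1 NOR 0 = 0
n6 = 0 NOR 0 = 1
n7 = 1 XOR 1 = 0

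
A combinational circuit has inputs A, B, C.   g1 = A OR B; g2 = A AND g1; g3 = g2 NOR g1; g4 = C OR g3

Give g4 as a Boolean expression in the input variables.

C OR ((A AND (A OR B)) NOR (A OR B))

g1 = A OR B
g2 = A AND g1 = A AND (A OR B)
g3 = g2 NOR g1 = (A AND (A OR B)) NOR (A OR B)
g4 = C OR g3 = C OR ((A AND (A OR B)) NOR (A OR B))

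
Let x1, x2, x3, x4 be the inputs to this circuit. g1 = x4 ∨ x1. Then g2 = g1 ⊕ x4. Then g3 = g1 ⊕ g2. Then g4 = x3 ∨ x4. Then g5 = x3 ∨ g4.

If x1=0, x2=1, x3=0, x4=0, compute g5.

0

g4 = 0 ∨ 0 = 0
g5 = 0 ∨ 0 = 0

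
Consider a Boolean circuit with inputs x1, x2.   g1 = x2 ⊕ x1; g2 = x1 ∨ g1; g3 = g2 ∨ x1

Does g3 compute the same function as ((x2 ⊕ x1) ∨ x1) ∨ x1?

g1 = x2 ⊕ x1
g2 = x1 ∨ g1 = x1 ∨ (x2 ⊕ x1)
g3 = g2 ∨ x1 = (x1 ∨ (x2 ⊕ x1)) ∨ x1
At x1=0, x2=0: circuit gives 0, formula gives 0.
At x1=0, x2=1: circuit gives 1, formula gives 1.
Agrees on all 4 inputs.

Yes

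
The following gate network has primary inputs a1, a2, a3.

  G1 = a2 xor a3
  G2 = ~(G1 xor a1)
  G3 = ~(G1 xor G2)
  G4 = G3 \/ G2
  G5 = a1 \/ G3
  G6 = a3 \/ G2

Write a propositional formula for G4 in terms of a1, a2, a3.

(~((a2 xor a3) xor (~((a2 xor a3) xor a1)))) \/ (~((a2 xor a3) xor a1))

G1 = a2 xor a3
G2 = ~(G1 xor a1) = ~((a2 xor a3) xor a1)
G3 = ~(G1 xor G2) = ~((a2 xor a3) xor (~((a2 xor a3) xor a1)))
G4 = G3 \/ G2 = (~((a2 xor a3) xor (~((a2 xor a3) xor a1)))) \/ (~((a2 xor a3) xor a1))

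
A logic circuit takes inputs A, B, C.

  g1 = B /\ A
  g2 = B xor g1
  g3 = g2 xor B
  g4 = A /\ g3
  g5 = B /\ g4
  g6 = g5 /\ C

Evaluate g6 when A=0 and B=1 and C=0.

0

g1 = 1 /\ 0 = 0
g2 = 1 xor 0 = 1
g3 = 1 xor 1 = 0
g4 = 0 /\ 0 = 0
g5 = 1 /\ 0 = 0
g6 = 0 /\ 0 = 0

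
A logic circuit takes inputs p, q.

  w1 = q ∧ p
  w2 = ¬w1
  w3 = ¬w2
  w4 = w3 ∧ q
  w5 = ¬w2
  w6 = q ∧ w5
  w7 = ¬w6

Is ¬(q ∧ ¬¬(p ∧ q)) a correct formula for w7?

w1 = q ∧ p
w2 = ¬w1 = ¬(q ∧ p)
w5 = ¬w2 = ¬¬(q ∧ p)
w6 = q ∧ w5 = q ∧ ¬¬(q ∧ p)
w7 = ¬w6 = ¬(q ∧ ¬¬(q ∧ p))
At p=1, q=1: circuit gives 0, formula gives 0.
At p=0, q=0: circuit gives 1, formula gives 1.
Agrees on all 4 inputs.

Yes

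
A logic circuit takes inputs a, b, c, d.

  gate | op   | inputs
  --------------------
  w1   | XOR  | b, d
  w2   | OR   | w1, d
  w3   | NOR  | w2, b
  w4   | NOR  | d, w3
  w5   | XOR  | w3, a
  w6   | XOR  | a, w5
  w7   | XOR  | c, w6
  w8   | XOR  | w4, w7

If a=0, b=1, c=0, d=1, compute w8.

w1 = 1 XOR 1 = 0
w2 = 0 OR 1 = 1
w3 = 1 NOR 1 = 0
w4 = 1 NOR 0 = 0
w5 = 0 XOR 0 = 0
w6 = 0 XOR 0 = 0
w7 = 0 XOR 0 = 0
w8 = 0 XOR 0 = 0

0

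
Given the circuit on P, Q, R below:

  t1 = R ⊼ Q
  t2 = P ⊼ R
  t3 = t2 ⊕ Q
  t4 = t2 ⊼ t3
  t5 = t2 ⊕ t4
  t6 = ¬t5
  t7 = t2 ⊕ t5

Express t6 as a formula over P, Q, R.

¬((P ⊼ R) ⊕ ((P ⊼ R) ⊼ ((P ⊼ R) ⊕ Q)))

t2 = P ⊼ R
t3 = t2 ⊕ Q = (P ⊼ R) ⊕ Q
t4 = t2 ⊼ t3 = (P ⊼ R) ⊼ ((P ⊼ R) ⊕ Q)
t5 = t2 ⊕ t4 = (P ⊼ R) ⊕ ((P ⊼ R) ⊼ ((P ⊼ R) ⊕ Q))
t6 = ¬t5 = ¬((P ⊼ R) ⊕ ((P ⊼ R) ⊼ ((P ⊼ R) ⊕ Q)))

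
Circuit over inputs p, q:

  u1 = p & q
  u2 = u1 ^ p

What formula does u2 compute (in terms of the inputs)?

u1 = p & q
u2 = u1 ^ p = (p & q) ^ p

(p & q) ^ p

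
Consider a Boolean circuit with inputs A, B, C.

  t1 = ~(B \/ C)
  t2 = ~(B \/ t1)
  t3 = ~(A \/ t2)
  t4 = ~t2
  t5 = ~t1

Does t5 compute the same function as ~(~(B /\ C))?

No

t1 = ~(B \/ C)
t5 = ~t1 = ~(~(B \/ C))
At A=0, B=0, C=1: circuit gives 1, formula gives 0.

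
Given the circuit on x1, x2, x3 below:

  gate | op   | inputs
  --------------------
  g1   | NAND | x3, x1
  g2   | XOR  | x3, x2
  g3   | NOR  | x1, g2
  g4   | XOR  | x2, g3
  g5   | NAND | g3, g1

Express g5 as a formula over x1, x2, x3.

g1 = x3 NAND x1
g2 = x3 XOR x2
g3 = x1 NOR g2 = x1 NOR (x3 XOR x2)
g5 = g3 NAND g1 = (x1 NOR (x3 XOR x2)) NAND (x3 NAND x1)

(x1 NOR (x3 XOR x2)) NAND (x3 NAND x1)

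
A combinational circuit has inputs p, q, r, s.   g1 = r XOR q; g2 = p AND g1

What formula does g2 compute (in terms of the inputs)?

p AND (r XOR q)

g1 = r XOR q
g2 = p AND g1 = p AND (r XOR q)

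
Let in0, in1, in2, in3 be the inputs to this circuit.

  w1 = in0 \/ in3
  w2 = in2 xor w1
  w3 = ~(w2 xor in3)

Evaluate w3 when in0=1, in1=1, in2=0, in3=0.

0

w1 = 1 \/ 0 = 1
w2 = 0 xor 1 = 1
w3 = ~(1 xor 0) = 0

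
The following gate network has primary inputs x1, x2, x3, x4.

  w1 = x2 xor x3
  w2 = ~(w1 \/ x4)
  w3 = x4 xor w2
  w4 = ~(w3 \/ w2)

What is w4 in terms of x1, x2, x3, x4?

w1 = x2 xor x3
w2 = ~(w1 \/ x4) = ~((x2 xor x3) \/ x4)
w3 = x4 xor w2 = x4 xor (~((x2 xor x3) \/ x4))
w4 = ~(w3 \/ w2) = ~((x4 xor (~((x2 xor x3) \/ x4))) \/ (~((x2 xor x3) \/ x4)))

~((x4 xor (~((x2 xor x3) \/ x4))) \/ (~((x2 xor x3) \/ x4)))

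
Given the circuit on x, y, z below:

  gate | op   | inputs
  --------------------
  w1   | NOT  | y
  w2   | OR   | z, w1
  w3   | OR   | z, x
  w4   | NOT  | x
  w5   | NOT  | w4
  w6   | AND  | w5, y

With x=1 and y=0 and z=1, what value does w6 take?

w4 = NOT 1 = 0
w5 = NOT 0 = 1
w6 = 1 AND 0 = 0

0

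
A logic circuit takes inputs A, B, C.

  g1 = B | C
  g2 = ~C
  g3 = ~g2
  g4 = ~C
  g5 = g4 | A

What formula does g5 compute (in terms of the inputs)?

g4 = ~C
g5 = g4 | A = ~C | A

~C | A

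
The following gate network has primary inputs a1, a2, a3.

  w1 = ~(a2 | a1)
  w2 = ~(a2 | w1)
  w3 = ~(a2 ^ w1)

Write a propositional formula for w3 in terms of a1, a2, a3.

~(a2 ^ (~(a2 | a1)))

w1 = ~(a2 | a1)
w3 = ~(a2 ^ w1) = ~(a2 ^ (~(a2 | a1)))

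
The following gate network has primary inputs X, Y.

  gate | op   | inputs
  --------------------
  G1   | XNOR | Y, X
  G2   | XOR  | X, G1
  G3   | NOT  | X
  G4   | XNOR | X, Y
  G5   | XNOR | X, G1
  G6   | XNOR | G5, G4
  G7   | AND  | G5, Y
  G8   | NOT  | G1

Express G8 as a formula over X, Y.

NOT (Y XNOR X)

G1 = Y XNOR X
G8 = NOT G1 = NOT (Y XNOR X)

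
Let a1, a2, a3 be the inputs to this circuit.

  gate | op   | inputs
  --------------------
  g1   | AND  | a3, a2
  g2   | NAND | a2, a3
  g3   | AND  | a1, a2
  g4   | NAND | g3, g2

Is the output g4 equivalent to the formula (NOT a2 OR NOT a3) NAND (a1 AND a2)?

Yes

g2 = a2 NAND a3
g3 = a1 AND a2
g4 = g3 NAND g2 = (a1 AND a2) NAND (a2 NAND a3)
At a1=1, a2=1, a3=0: circuit gives 0, formula gives 0.
At a1=0, a2=0, a3=0: circuit gives 1, formula gives 1.
Agrees on all 8 inputs.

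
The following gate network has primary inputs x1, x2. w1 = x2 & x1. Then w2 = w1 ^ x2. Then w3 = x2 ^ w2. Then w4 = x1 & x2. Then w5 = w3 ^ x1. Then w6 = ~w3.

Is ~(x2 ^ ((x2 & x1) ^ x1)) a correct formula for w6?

w1 = x2 & x1
w2 = w1 ^ x2 = (x2 & x1) ^ x2
w3 = x2 ^ w2 = x2 ^ ((x2 & x1) ^ x2)
w6 = ~w3 = ~(x2 ^ ((x2 & x1) ^ x2))
At x1=0, x2=1: circuit gives 1, formula gives 0.

No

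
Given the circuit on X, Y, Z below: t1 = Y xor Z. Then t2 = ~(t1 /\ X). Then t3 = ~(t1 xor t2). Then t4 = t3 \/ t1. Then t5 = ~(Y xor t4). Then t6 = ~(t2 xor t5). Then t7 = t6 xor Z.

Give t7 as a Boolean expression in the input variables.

(~((~((Y xor Z) /\ X)) xor (~(Y xor ((~((Y xor Z) xor (~((Y xor Z) /\ X)))) \/ (Y xor Z)))))) xor Z

t1 = Y xor Z
t2 = ~(t1 /\ X) = ~((Y xor Z) /\ X)
t3 = ~(t1 xor t2) = ~((Y xor Z) xor (~((Y xor Z) /\ X)))
t4 = t3 \/ t1 = (~((Y xor Z) xor (~((Y xor Z) /\ X)))) \/ (Y xor Z)
t5 = ~(Y xor t4) = ~(Y xor ((~((Y xor Z) xor (~((Y xor Z) /\ X)))) \/ (Y xor Z)))
t6 = ~(t2 xor t5) = ~((~((Y xor Z) /\ X)) xor (~(Y xor ((~((Y xor Z) xor (~((Y xor Z) /\ X)))) \/ (Y xor Z)))))
t7 = t6 xor Z = (~((~((Y xor Z) /\ X)) xor (~(Y xor ((~((Y xor Z) xor (~((Y xor Z) /\ X)))) \/ (Y xor Z)))))) xor Z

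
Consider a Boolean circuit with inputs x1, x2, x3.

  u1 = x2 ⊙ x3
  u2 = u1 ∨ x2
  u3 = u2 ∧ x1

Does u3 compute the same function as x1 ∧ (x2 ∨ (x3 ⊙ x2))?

u1 = x2 ⊙ x3
u2 = u1 ∨ x2 = (x2 ⊙ x3) ∨ x2
u3 = u2 ∧ x1 = ((x2 ⊙ x3) ∨ x2) ∧ x1
At x1=0, x2=0, x3=0: circuit gives 0, formula gives 0.
At x1=1, x2=0, x3=0: circuit gives 1, formula gives 1.
Agrees on all 8 inputs.

Yes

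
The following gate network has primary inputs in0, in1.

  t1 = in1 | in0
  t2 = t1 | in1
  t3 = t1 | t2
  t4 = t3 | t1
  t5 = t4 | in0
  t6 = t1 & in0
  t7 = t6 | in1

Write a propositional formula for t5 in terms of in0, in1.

t1 = in1 | in0
t2 = t1 | in1 = (in1 | in0) | in1
t3 = t1 | t2 = (in1 | in0) | ((in1 | in0) | in1)
t4 = t3 | t1 = ((in1 | in0) | ((in1 | in0) | in1)) | (in1 | in0)
t5 = t4 | in0 = (((in1 | in0) | ((in1 | in0) | in1)) | (in1 | in0)) | in0

(((in1 | in0) | ((in1 | in0) | in1)) | (in1 | in0)) | in0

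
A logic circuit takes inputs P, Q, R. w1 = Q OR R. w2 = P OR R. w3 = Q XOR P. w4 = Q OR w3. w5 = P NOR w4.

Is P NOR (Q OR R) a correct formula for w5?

w3 = Q XOR P
w4 = Q OR w3 = Q OR (Q XOR P)
w5 = P NOR w4 = P NOR (Q OR (Q XOR P))
At P=0, Q=0, R=1: circuit gives 1, formula gives 0.

No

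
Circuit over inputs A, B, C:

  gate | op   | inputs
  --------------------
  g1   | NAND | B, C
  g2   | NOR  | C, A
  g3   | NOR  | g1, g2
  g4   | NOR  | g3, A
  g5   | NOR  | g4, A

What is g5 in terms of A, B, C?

(((B NAND C) NOR (C NOR A)) NOR A) NOR A

g1 = B NAND C
g2 = C NOR A
g3 = g1 NOR g2 = (B NAND C) NOR (C NOR A)
g4 = g3 NOR A = ((B NAND C) NOR (C NOR A)) NOR A
g5 = g4 NOR A = (((B NAND C) NOR (C NOR A)) NOR A) NOR A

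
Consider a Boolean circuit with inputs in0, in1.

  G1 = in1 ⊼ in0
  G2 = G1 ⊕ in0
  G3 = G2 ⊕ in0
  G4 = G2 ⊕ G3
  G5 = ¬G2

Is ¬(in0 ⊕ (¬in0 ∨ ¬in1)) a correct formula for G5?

Yes

G1 = in1 ⊼ in0
G2 = G1 ⊕ in0 = (in1 ⊼ in0) ⊕ in0
G5 = ¬G2 = ¬((in1 ⊼ in0) ⊕ in0)
At in0=0, in1=0: circuit gives 0, formula gives 0.
At in0=1, in1=0: circuit gives 1, formula gives 1.
Agrees on all 4 inputs.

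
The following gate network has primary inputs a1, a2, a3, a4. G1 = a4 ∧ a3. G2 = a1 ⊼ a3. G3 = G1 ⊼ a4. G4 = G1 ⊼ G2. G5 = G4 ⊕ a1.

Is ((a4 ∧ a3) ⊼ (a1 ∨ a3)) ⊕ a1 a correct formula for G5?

No

G1 = a4 ∧ a3
G2 = a1 ⊼ a3
G4 = G1 ⊼ G2 = (a4 ∧ a3) ⊼ (a1 ⊼ a3)
G5 = G4 ⊕ a1 = ((a4 ∧ a3) ⊼ (a1 ⊼ a3)) ⊕ a1
At a1=1, a2=0, a3=1, a4=1: circuit gives 0, formula gives 1.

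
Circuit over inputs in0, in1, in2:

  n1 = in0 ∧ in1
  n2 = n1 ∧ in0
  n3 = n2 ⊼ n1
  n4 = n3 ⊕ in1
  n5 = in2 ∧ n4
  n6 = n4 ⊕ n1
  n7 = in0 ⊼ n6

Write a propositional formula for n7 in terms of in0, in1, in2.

n1 = in0 ∧ in1
n2 = n1 ∧ in0 = (in0 ∧ in1) ∧ in0
n3 = n2 ⊼ n1 = ((in0 ∧ in1) ∧ in0) ⊼ (in0 ∧ in1)
n4 = n3 ⊕ in1 = (((in0 ∧ in1) ∧ in0) ⊼ (in0 ∧ in1)) ⊕ in1
n6 = n4 ⊕ n1 = ((((in0 ∧ in1) ∧ in0) ⊼ (in0 ∧ in1)) ⊕ in1) ⊕ (in0 ∧ in1)
n7 = in0 ⊼ n6 = in0 ⊼ (((((in0 ∧ in1) ∧ in0) ⊼ (in0 ∧ in1)) ⊕ in1) ⊕ (in0 ∧ in1))

in0 ⊼ (((((in0 ∧ in1) ∧ in0) ⊼ (in0 ∧ in1)) ⊕ in1) ⊕ (in0 ∧ in1))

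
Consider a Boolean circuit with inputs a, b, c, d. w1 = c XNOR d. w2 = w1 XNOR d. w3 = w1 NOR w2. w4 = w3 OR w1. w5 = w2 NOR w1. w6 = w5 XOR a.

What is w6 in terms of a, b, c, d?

(((c XNOR d) XNOR d) NOR (c XNOR d)) XOR a

w1 = c XNOR d
w2 = w1 XNOR d = (c XNOR d) XNOR d
w5 = w2 NOR w1 = ((c XNOR d) XNOR d) NOR (c XNOR d)
w6 = w5 XOR a = (((c XNOR d) XNOR d) NOR (c XNOR d)) XOR a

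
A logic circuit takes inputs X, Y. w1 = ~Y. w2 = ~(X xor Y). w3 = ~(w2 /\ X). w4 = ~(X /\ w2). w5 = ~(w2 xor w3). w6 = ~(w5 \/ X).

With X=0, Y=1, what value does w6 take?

1

w2 = ~(0 xor 1) = 0
w3 = ~(0 /\ 0) = 1
w5 = ~(0 xor 1) = 0
w6 = ~(0 \/ 0) = 1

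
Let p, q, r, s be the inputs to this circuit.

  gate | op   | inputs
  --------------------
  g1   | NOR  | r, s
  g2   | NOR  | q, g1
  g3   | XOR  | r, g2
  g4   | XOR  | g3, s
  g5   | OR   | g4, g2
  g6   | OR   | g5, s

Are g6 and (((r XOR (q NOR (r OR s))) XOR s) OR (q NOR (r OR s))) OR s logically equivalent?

g1 = r NOR s
g2 = q NOR g1 = q NOR (r NOR s)
g3 = r XOR g2 = r XOR (q NOR (r NOR s))
g4 = g3 XOR s = (r XOR (q NOR (r NOR s))) XOR s
g5 = g4 OR g2 = ((r XOR (q NOR (r NOR s))) XOR s) OR (q NOR (r NOR s))
g6 = g5 OR s = (((r XOR (q NOR (r NOR s))) XOR s) OR (q NOR (r NOR s))) OR s
At p=0, q=0, r=0, s=0: circuit gives 0, formula gives 1.

No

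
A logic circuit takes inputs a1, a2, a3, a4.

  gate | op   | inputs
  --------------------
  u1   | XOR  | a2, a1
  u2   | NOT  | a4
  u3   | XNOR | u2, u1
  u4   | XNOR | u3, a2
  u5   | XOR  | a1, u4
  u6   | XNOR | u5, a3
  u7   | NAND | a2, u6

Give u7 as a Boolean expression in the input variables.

a2 NAND ((a1 XOR ((NOT a4 XNOR (a2 XOR a1)) XNOR a2)) XNOR a3)

u1 = a2 XOR a1
u2 = NOT a4
u3 = u2 XNOR u1 = NOT a4 XNOR (a2 XOR a1)
u4 = u3 XNOR a2 = (NOT a4 XNOR (a2 XOR a1)) XNOR a2
u5 = a1 XOR u4 = a1 XOR ((NOT a4 XNOR (a2 XOR a1)) XNOR a2)
u6 = u5 XNOR a3 = (a1 XOR ((NOT a4 XNOR (a2 XOR a1)) XNOR a2)) XNOR a3
u7 = a2 NAND u6 = a2 NAND ((a1 XOR ((NOT a4 XNOR (a2 XOR a1)) XNOR a2)) XNOR a3)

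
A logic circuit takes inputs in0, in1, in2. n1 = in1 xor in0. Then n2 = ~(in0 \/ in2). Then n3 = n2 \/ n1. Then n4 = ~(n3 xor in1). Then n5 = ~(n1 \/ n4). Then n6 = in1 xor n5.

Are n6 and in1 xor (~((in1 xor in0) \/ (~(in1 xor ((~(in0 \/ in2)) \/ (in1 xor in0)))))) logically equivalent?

Yes

n1 = in1 xor in0
n2 = ~(in0 \/ in2)
n3 = n2 \/ n1 = (~(in0 \/ in2)) \/ (in1 xor in0)
n4 = ~(n3 xor in1) = ~(((~(in0 \/ in2)) \/ (in1 xor in0)) xor in1)
n5 = ~(n1 \/ n4) = ~((in1 xor in0) \/ (~(((~(in0 \/ in2)) \/ (in1 xor in0)) xor in1)))
n6 = in1 xor n5 = in1 xor (~((in1 xor in0) \/ (~(((~(in0 \/ in2)) \/ (in1 xor in0)) xor in1))))
At in0=0, in1=0, in2=1: circuit gives 0, formula gives 0.
At in0=0, in1=0, in2=0: circuit gives 1, formula gives 1.
Agrees on all 8 inputs.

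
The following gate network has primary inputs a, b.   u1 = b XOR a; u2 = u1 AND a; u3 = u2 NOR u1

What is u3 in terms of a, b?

u1 = b XOR a
u2 = u1 AND a = (b XOR a) AND a
u3 = u2 NOR u1 = ((b XOR a) AND a) NOR (b XOR a)

((b XOR a) AND a) NOR (b XOR a)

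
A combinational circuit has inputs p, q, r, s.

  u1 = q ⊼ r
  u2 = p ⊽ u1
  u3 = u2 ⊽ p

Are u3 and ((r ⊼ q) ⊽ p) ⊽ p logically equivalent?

u1 = q ⊼ r
u2 = p ⊽ u1 = p ⊽ (q ⊼ r)
u3 = u2 ⊽ p = (p ⊽ (q ⊼ r)) ⊽ p
At p=0, q=1, r=1, s=0: circuit gives 0, formula gives 0.
At p=0, q=0, r=0, s=0: circuit gives 1, formula gives 1.
Agrees on all 16 inputs.

Yes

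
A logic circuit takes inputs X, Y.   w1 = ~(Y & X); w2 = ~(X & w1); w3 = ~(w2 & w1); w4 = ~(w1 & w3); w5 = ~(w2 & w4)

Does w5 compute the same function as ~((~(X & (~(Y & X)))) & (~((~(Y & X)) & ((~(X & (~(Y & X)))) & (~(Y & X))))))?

No

w1 = ~(Y & X)
w2 = ~(X & w1) = ~(X & (~(Y & X)))
w3 = ~(w2 & w1) = ~((~(X & (~(Y & X)))) & (~(Y & X)))
w4 = ~(w1 & w3) = ~((~(Y & X)) & (~((~(X & (~(Y & X)))) & (~(Y & X)))))
w5 = ~(w2 & w4) = ~((~(X & (~(Y & X)))) & (~((~(Y & X)) & (~((~(X & (~(Y & X)))) & (~(Y & X)))))))
At X=0, Y=0: circuit gives 0, formula gives 1.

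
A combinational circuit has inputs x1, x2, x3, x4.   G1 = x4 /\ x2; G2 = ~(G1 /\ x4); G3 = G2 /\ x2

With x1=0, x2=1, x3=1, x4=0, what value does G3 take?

G1 = 0 /\ 1 = 0
G2 = ~(0 /\ 0) = 1
G3 = 1 /\ 1 = 1

1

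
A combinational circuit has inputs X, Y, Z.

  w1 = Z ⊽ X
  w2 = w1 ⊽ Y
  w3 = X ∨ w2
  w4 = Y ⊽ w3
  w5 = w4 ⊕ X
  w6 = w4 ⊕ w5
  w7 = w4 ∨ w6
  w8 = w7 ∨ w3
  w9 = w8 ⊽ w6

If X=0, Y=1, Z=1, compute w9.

1

w1 = 1 ⊽ 0 = 0
w2 = 0 ⊽ 1 = 0
w3 = 0 ∨ 0 = 0
w4 = 1 ⊽ 0 = 0
w5 = 0 ⊕ 0 = 0
w6 = 0 ⊕ 0 = 0
w7 = 0 ∨ 0 = 0
w8 = 0 ∨ 0 = 0
w9 = 0 ⊽ 0 = 1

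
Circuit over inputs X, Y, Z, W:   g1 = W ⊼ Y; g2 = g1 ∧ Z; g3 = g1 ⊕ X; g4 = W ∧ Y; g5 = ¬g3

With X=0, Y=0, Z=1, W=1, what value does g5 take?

0

g1 = 1 ⊼ 0 = 1
g3 = 1 ⊕ 0 = 1
g5 = ¬1 = 0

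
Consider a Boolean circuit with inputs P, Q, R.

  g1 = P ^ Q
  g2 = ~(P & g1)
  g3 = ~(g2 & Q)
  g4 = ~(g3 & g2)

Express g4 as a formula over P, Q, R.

~((~((~(P & (P ^ Q))) & Q)) & (~(P & (P ^ Q))))

g1 = P ^ Q
g2 = ~(P & g1) = ~(P & (P ^ Q))
g3 = ~(g2 & Q) = ~((~(P & (P ^ Q))) & Q)
g4 = ~(g3 & g2) = ~((~((~(P & (P ^ Q))) & Q)) & (~(P & (P ^ Q))))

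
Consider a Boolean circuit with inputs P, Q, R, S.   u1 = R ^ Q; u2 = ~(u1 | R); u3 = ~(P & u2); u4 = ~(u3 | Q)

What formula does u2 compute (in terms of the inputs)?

~((R ^ Q) | R)

u1 = R ^ Q
u2 = ~(u1 | R) = ~((R ^ Q) | R)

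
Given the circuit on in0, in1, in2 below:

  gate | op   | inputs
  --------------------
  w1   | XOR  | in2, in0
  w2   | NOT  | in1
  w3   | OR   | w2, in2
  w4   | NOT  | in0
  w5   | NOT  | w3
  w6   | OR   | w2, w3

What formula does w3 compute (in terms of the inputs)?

w2 = NOT in1
w3 = w2 OR in2 = NOT in1 OR in2

NOT in1 OR in2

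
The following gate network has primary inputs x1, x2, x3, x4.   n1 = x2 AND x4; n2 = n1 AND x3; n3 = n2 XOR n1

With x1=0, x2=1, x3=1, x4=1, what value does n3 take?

0

n1 = 1 AND 1 = 1
n2 = 1 AND 1 = 1
n3 = 1 XOR 1 = 0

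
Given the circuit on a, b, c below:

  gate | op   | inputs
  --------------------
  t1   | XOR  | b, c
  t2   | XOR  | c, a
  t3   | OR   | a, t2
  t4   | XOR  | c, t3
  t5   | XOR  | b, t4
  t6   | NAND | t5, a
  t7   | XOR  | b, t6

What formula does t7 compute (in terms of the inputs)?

b XOR ((b XOR (c XOR (a OR (c XOR a)))) NAND a)

t2 = c XOR a
t3 = a OR t2 = a OR (c XOR a)
t4 = c XOR t3 = c XOR (a OR (c XOR a))
t5 = b XOR t4 = b XOR (c XOR (a OR (c XOR a)))
t6 = t5 NAND a = (b XOR (c XOR (a OR (c XOR a)))) NAND a
t7 = b XOR t6 = b XOR ((b XOR (c XOR (a OR (c XOR a)))) NAND a)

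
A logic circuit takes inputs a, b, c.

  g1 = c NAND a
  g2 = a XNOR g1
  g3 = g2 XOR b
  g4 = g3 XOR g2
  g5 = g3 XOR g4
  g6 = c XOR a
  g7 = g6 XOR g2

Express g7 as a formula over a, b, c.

g1 = c NAND a
g2 = a XNOR g1 = a XNOR (c NAND a)
g6 = c XOR a
g7 = g6 XOR g2 = (c XOR a) XOR (a XNOR (c NAND a))

(c XOR a) XOR (a XNOR (c NAND a))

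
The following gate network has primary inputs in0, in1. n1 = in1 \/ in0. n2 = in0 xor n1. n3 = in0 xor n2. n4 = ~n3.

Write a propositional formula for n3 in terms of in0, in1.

in0 xor (in0 xor (in1 \/ in0))

n1 = in1 \/ in0
n2 = in0 xor n1 = in0 xor (in1 \/ in0)
n3 = in0 xor n2 = in0 xor (in0 xor (in1 \/ in0))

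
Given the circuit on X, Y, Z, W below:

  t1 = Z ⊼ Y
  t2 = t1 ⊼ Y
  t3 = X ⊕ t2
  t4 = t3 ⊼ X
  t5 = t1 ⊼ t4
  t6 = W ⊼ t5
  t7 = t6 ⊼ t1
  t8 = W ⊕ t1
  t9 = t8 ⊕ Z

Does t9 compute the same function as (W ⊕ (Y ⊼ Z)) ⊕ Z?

Yes

t1 = Z ⊼ Y
t8 = W ⊕ t1 = W ⊕ (Z ⊼ Y)
t9 = t8 ⊕ Z = (W ⊕ (Z ⊼ Y)) ⊕ Z
At X=0, Y=0, Z=0, W=1: circuit gives 0, formula gives 0.
At X=0, Y=0, Z=0, W=0: circuit gives 1, formula gives 1.
Agrees on all 16 inputs.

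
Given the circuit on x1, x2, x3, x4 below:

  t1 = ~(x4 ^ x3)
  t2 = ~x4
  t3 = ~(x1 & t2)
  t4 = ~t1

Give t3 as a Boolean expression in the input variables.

t2 = ~x4
t3 = ~(x1 & t2) = ~(x1 & ~x4)

~(x1 & ~x4)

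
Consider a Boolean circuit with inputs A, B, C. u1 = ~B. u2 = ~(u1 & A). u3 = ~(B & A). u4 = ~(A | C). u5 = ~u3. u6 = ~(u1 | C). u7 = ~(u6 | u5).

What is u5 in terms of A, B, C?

~(~(B & A))

u3 = ~(B & A)
u5 = ~u3 = ~(~(B & A))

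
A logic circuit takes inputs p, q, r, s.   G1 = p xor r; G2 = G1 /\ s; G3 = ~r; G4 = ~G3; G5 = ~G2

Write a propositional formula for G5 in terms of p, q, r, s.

~((p xor r) /\ s)

G1 = p xor r
G2 = G1 /\ s = (p xor r) /\ s
G5 = ~G2 = ~((p xor r) /\ s)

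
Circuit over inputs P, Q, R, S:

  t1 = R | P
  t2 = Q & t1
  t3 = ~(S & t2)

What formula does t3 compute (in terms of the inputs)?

t1 = R | P
t2 = Q & t1 = Q & (R | P)
t3 = ~(S & t2) = ~(S & (Q & (R | P)))

~(S & (Q & (R | P)))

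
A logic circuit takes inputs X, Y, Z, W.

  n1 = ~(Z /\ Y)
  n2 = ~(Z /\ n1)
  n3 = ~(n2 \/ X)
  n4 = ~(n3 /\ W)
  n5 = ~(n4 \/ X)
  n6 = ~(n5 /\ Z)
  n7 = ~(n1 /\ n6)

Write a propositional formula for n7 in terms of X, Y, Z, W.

n1 = ~(Z /\ Y)
n2 = ~(Z /\ n1) = ~(Z /\ (~(Z /\ Y)))
n3 = ~(n2 \/ X) = ~((~(Z /\ (~(Z /\ Y)))) \/ X)
n4 = ~(n3 /\ W) = ~((~((~(Z /\ (~(Z /\ Y)))) \/ X)) /\ W)
n5 = ~(n4 \/ X) = ~((~((~((~(Z /\ (~(Z /\ Y)))) \/ X)) /\ W)) \/ X)
n6 = ~(n5 /\ Z) = ~((~((~((~((~(Z /\ (~(Z /\ Y)))) \/ X)) /\ W)) \/ X)) /\ Z)
n7 = ~(n1 /\ n6) = ~((~(Z /\ Y)) /\ (~((~((~((~((~(Z /\ (~(Z /\ Y)))) \/ X)) /\ W)) \/ X)) /\ Z)))

~((~(Z /\ Y)) /\ (~((~((~((~((~(Z /\ (~(Z /\ Y)))) \/ X)) /\ W)) \/ X)) /\ Z)))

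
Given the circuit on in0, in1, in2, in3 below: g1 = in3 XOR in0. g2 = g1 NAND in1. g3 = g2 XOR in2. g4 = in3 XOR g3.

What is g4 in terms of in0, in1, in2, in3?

g1 = in3 XOR in0
g2 = g1 NAND in1 = (in3 XOR in0) NAND in1
g3 = g2 XOR in2 = ((in3 XOR in0) NAND in1) XOR in2
g4 = in3 XOR g3 = in3 XOR (((in3 XOR in0) NAND in1) XOR in2)

in3 XOR (((in3 XOR in0) NAND in1) XOR in2)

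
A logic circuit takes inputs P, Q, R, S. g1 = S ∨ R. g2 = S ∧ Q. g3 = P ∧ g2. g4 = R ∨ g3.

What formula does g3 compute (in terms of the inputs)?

P ∧ (S ∧ Q)

g2 = S ∧ Q
g3 = P ∧ g2 = P ∧ (S ∧ Q)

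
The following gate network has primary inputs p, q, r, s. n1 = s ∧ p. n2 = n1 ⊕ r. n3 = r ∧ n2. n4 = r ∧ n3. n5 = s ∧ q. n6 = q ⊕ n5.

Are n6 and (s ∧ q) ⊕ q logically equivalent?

Yes

n5 = s ∧ q
n6 = q ⊕ n5 = q ⊕ (s ∧ q)
At p=0, q=0, r=0, s=0: circuit gives 0, formula gives 0.
At p=0, q=1, r=0, s=0: circuit gives 1, formula gives 1.
Agrees on all 16 inputs.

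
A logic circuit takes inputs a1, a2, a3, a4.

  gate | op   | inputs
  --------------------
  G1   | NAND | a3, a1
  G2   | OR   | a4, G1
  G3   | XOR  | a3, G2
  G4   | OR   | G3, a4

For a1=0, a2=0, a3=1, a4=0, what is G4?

0

G1 = 1 NAND 0 = 1
G2 = 0 OR 1 = 1
G3 = 1 XOR 1 = 0
G4 = 0 OR 0 = 0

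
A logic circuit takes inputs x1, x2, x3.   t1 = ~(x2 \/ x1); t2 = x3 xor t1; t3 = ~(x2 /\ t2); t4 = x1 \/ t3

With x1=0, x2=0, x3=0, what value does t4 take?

t1 = ~(0 \/ 0) = 1
t2 = 0 xor 1 = 1
t3 = ~(0 /\ 1) = 1
t4 = 0 \/ 1 = 1

1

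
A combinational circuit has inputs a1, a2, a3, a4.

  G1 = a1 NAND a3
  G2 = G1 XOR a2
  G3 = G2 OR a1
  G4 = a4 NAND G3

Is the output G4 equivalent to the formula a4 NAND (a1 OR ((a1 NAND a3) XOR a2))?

Yes

G1 = a1 NAND a3
G2 = G1 XOR a2 = (a1 NAND a3) XOR a2
G3 = G2 OR a1 = ((a1 NAND a3) XOR a2) OR a1
G4 = a4 NAND G3 = a4 NAND (((a1 NAND a3) XOR a2) OR a1)
At a1=0, a2=0, a3=0, a4=1: circuit gives 0, formula gives 0.
At a1=0, a2=0, a3=0, a4=0: circuit gives 1, formula gives 1.
Agrees on all 16 inputs.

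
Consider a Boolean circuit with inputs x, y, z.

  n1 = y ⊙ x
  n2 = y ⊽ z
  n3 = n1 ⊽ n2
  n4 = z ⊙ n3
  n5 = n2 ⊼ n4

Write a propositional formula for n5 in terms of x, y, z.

n1 = y ⊙ x
n2 = y ⊽ z
n3 = n1 ⊽ n2 = (y ⊙ x) ⊽ (y ⊽ z)
n4 = z ⊙ n3 = z ⊙ ((y ⊙ x) ⊽ (y ⊽ z))
n5 = n2 ⊼ n4 = (y ⊽ z) ⊼ (z ⊙ ((y ⊙ x) ⊽ (y ⊽ z)))

(y ⊽ z) ⊼ (z ⊙ ((y ⊙ x) ⊽ (y ⊽ z)))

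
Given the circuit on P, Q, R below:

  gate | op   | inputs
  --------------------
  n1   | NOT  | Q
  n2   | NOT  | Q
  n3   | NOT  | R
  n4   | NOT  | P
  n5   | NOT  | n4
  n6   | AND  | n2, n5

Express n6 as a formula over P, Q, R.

NOT Q AND NOT NOT P

n2 = NOT Q
n4 = NOT P
n5 = NOT n4 = NOT NOT P
n6 = n2 AND n5 = NOT Q AND NOT NOT P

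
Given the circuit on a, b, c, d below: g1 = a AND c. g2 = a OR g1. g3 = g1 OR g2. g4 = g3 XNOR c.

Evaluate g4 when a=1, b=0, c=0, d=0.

g1 = 1 AND 0 = 0
g2 = 1 OR 0 = 1
g3 = 0 OR 1 = 1
g4 = 1 XNOR 0 = 0

0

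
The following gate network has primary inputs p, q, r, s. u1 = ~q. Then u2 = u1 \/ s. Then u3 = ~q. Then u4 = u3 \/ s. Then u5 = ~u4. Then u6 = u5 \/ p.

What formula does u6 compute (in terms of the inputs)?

~(~q \/ s) \/ p

u3 = ~q
u4 = u3 \/ s = ~q \/ s
u5 = ~u4 = ~(~q \/ s)
u6 = u5 \/ p = ~(~q \/ s) \/ p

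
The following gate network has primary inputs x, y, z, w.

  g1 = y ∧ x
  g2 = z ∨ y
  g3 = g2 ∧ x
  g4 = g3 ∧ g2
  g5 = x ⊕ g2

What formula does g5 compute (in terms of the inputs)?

g2 = z ∨ y
g5 = x ⊕ g2 = x ⊕ (z ∨ y)

x ⊕ (z ∨ y)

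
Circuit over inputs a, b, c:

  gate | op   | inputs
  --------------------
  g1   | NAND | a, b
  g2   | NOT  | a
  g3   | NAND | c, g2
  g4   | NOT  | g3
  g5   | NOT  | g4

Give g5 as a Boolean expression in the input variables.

g2 = NOT a
g3 = c NAND g2 = c NAND NOT a
g4 = NOT g3 = NOT (c NAND NOT a)
g5 = NOT g4 = NOT NOT (c NAND NOT a)

NOT NOT (c NAND NOT a)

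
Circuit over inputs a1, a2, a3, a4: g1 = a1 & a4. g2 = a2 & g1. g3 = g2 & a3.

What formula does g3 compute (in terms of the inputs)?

(a2 & (a1 & a4)) & a3

g1 = a1 & a4
g2 = a2 & g1 = a2 & (a1 & a4)
g3 = g2 & a3 = (a2 & (a1 & a4)) & a3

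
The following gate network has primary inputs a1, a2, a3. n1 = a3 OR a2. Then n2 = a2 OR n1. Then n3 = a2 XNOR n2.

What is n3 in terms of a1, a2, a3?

a2 XNOR (a2 OR (a3 OR a2))

n1 = a3 OR a2
n2 = a2 OR n1 = a2 OR (a3 OR a2)
n3 = a2 XNOR n2 = a2 XNOR (a2 OR (a3 OR a2))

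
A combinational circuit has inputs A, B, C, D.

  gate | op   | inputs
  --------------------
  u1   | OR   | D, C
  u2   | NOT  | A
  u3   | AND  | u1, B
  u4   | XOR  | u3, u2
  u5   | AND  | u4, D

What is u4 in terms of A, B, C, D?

((D OR C) AND B) XOR NOT A

u1 = D OR C
u2 = NOT A
u3 = u1 AND B = (D OR C) AND B
u4 = u3 XOR u2 = ((D OR C) AND B) XOR NOT A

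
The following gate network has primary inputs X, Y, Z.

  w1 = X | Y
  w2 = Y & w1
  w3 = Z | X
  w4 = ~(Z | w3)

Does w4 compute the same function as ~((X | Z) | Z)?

w3 = Z | X
w4 = ~(Z | w3) = ~(Z | (Z | X))
At X=0, Y=0, Z=1: circuit gives 0, formula gives 0.
At X=0, Y=0, Z=0: circuit gives 1, formula gives 1.
Agrees on all 8 inputs.

Yes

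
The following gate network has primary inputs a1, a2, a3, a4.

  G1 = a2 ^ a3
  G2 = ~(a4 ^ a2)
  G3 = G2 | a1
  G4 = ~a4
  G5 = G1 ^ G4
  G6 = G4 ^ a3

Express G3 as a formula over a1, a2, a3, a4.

G2 = ~(a4 ^ a2)
G3 = G2 | a1 = (~(a4 ^ a2)) | a1

(~(a4 ^ a2)) | a1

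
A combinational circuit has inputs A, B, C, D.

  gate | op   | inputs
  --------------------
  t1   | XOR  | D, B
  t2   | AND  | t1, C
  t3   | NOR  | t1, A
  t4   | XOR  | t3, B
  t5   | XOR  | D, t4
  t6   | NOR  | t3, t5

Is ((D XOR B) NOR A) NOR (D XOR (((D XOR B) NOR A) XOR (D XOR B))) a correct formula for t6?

No

t1 = D XOR B
t3 = t1 NOR A = (D XOR B) NOR A
t4 = t3 XOR B = ((D XOR B) NOR A) XOR B
t5 = D XOR t4 = D XOR (((D XOR B) NOR A) XOR B)
t6 = t3 NOR t5 = ((D XOR B) NOR A) NOR (D XOR (((D XOR B) NOR A) XOR B))
At A=0, B=0, C=0, D=1: circuit gives 0, formula gives 1.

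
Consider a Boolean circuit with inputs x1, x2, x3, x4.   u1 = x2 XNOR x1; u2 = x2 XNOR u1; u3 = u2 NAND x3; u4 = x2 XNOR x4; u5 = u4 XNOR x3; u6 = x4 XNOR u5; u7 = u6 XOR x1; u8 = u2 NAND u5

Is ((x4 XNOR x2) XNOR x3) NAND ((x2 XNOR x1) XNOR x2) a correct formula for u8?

u1 = x2 XNOR x1
u2 = x2 XNOR u1 = x2 XNOR (x2 XNOR x1)
u4 = x2 XNOR x4
u5 = u4 XNOR x3 = (x2 XNOR x4) XNOR x3
u8 = u2 NAND u5 = (x2 XNOR (x2 XNOR x1)) NAND ((x2 XNOR x4) XNOR x3)
At x1=1, x2=0, x3=0, x4=1: circuit gives 0, formula gives 0.
At x1=0, x2=0, x3=0, x4=0: circuit gives 1, formula gives 1.
Agrees on all 16 inputs.

Yes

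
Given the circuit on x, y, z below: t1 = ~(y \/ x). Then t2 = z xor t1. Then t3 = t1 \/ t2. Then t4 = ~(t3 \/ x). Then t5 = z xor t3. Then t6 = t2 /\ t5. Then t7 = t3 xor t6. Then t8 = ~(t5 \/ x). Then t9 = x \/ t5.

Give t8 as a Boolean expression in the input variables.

t1 = ~(y \/ x)
t2 = z xor t1 = z xor (~(y \/ x))
t3 = t1 \/ t2 = (~(y \/ x)) \/ (z xor (~(y \/ x)))
t5 = z xor t3 = z xor ((~(y \/ x)) \/ (z xor (~(y \/ x))))
t8 = ~(t5 \/ x) = ~((z xor ((~(y \/ x)) \/ (z xor (~(y \/ x))))) \/ x)

~((z xor ((~(y \/ x)) \/ (z xor (~(y \/ x))))) \/ x)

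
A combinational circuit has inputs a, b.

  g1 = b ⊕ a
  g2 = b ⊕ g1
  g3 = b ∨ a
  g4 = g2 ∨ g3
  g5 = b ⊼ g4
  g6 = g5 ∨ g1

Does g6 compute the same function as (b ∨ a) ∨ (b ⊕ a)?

No

g1 = b ⊕ a
g2 = b ⊕ g1 = b ⊕ (b ⊕ a)
g3 = b ∨ a
g4 = g2 ∨ g3 = (b ⊕ (b ⊕ a)) ∨ (b ∨ a)
g5 = b ⊼ g4 = b ⊼ ((b ⊕ (b ⊕ a)) ∨ (b ∨ a))
g6 = g5 ∨ g1 = (b ⊼ ((b ⊕ (b ⊕ a)) ∨ (b ∨ a))) ∨ (b ⊕ a)
At a=0, b=0: circuit gives 1, formula gives 0.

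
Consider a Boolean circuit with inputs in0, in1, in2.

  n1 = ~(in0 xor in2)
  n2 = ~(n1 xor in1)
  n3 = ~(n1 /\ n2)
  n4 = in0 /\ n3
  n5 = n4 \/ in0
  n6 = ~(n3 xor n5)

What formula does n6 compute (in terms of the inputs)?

n1 = ~(in0 xor in2)
n2 = ~(n1 xor in1) = ~((~(in0 xor in2)) xor in1)
n3 = ~(n1 /\ n2) = ~((~(in0 xor in2)) /\ (~((~(in0 xor in2)) xor in1)))
n4 = in0 /\ n3 = in0 /\ (~((~(in0 xor in2)) /\ (~((~(in0 xor in2)) xor in1))))
n5 = n4 \/ in0 = (in0 /\ (~((~(in0 xor in2)) /\ (~((~(in0 xor in2)) xor in1))))) \/ in0
n6 = ~(n3 xor n5) = ~((~((~(in0 xor in2)) /\ (~((~(in0 xor in2)) xor in1)))) xor ((in0 /\ (~((~(in0 xor in2)) /\ (~((~(in0 xor in2)) xor in1))))) \/ in0))

~((~((~(in0 xor in2)) /\ (~((~(in0 xor in2)) xor in1)))) xor ((in0 /\ (~((~(in0 xor in2)) /\ (~((~(in0 xor in2)) xor in1))))) \/ in0))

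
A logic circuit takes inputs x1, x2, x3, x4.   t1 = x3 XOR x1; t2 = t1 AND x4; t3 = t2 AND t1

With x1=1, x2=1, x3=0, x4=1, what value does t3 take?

1

t1 = 0 XOR 1 = 1
t2 = 1 AND 1 = 1
t3 = 1 AND 1 = 1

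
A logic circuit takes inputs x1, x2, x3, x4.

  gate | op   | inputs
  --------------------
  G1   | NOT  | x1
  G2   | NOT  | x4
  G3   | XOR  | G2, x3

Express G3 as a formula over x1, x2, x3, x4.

NOT x4 XOR x3

G2 = NOT x4
G3 = G2 XOR x3 = NOT x4 XOR x3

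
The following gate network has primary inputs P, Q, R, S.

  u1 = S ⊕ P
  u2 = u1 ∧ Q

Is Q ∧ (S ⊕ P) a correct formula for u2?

u1 = S ⊕ P
u2 = u1 ∧ Q = (S ⊕ P) ∧ Q
At P=0, Q=0, R=0, S=0: circuit gives 0, formula gives 0.
At P=0, Q=1, R=0, S=1: circuit gives 1, formula gives 1.
Agrees on all 16 inputs.

Yes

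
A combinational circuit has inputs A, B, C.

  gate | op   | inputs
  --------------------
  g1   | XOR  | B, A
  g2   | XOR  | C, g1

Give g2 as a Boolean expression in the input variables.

g1 = B XOR A
g2 = C XOR g1 = C XOR (B XOR A)

C XOR (B XOR A)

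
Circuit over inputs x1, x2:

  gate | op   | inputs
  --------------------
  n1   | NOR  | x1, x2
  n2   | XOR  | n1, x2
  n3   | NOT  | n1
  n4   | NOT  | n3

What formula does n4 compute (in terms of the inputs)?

NOT NOT (x1 NOR x2)

n1 = x1 NOR x2
n3 = NOT n1 = NOT (x1 NOR x2)
n4 = NOT n3 = NOT NOT (x1 NOR x2)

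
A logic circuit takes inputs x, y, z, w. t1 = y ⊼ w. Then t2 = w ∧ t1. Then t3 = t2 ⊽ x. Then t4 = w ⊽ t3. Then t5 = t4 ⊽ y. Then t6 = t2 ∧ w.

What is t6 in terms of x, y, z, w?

t1 = y ⊼ w
t2 = w ∧ t1 = w ∧ (y ⊼ w)
t6 = t2 ∧ w = (w ∧ (y ⊼ w)) ∧ w

(w ∧ (y ⊼ w)) ∧ w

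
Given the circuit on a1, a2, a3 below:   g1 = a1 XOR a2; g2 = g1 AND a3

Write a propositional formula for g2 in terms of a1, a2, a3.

g1 = a1 XOR a2
g2 = g1 AND a3 = (a1 XOR a2) AND a3

(a1 XOR a2) AND a3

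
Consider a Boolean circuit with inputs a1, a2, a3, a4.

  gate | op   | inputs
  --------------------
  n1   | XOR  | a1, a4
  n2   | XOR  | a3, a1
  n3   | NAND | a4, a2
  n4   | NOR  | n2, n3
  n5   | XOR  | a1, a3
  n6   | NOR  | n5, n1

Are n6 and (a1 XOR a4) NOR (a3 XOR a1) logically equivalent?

Yes

n1 = a1 XOR a4
n5 = a1 XOR a3
n6 = n5 NOR n1 = (a1 XOR a3) NOR (a1 XOR a4)
At a1=0, a2=0, a3=0, a4=1: circuit gives 0, formula gives 0.
At a1=0, a2=0, a3=0, a4=0: circuit gives 1, formula gives 1.
Agrees on all 16 inputs.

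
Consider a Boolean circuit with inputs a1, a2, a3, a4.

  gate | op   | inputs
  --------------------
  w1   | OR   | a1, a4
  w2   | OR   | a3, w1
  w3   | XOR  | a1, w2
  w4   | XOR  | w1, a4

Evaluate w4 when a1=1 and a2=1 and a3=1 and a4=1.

0

w1 = 1 OR 1 = 1
w4 = 1 XOR 1 = 0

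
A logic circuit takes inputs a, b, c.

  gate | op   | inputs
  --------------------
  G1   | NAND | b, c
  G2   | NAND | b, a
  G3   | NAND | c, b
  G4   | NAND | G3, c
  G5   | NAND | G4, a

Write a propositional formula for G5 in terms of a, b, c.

G3 = c NAND b
G4 = G3 NAND c = (c NAND b) NAND c
G5 = G4 NAND a = ((c NAND b) NAND c) NAND a

((c NAND b) NAND c) NAND a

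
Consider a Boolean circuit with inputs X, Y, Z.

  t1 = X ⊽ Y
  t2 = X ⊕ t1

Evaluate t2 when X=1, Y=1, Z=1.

t1 = 1 ⊽ 1 = 0
t2 = 1 ⊕ 0 = 1

1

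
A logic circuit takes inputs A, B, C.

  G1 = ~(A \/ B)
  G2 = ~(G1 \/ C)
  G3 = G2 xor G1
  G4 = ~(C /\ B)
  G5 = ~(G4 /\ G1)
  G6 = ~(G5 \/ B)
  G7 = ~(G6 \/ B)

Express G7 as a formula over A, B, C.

~((~((~((~(C /\ B)) /\ (~(A \/ B)))) \/ B)) \/ B)

G1 = ~(A \/ B)
G4 = ~(C /\ B)
G5 = ~(G4 /\ G1) = ~((~(C /\ B)) /\ (~(A \/ B)))
G6 = ~(G5 \/ B) = ~((~((~(C /\ B)) /\ (~(A \/ B)))) \/ B)
G7 = ~(G6 \/ B) = ~((~((~((~(C /\ B)) /\ (~(A \/ B)))) \/ B)) \/ B)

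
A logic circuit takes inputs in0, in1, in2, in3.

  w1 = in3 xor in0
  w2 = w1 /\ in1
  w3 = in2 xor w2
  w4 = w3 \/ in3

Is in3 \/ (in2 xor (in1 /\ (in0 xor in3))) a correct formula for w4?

w1 = in3 xor in0
w2 = w1 /\ in1 = (in3 xor in0) /\ in1
w3 = in2 xor w2 = in2 xor ((in3 xor in0) /\ in1)
w4 = w3 \/ in3 = (in2 xor ((in3 xor in0) /\ in1)) \/ in3
At in0=0, in1=0, in2=0, in3=0: circuit gives 0, formula gives 0.
At in0=0, in1=0, in2=0, in3=1: circuit gives 1, formula gives 1.
Agrees on all 16 inputs.

Yes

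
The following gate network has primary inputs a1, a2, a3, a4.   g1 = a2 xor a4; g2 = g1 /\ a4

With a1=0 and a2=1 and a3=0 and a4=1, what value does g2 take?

g1 = 1 xor 1 = 0
g2 = 0 /\ 1 = 0

0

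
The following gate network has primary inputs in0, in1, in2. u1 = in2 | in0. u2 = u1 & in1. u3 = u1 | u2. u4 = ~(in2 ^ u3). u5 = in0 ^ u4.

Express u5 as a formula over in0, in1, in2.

u1 = in2 | in0
u2 = u1 & in1 = (in2 | in0) & in1
u3 = u1 | u2 = (in2 | in0) | ((in2 | in0) & in1)
u4 = ~(in2 ^ u3) = ~(in2 ^ ((in2 | in0) | ((in2 | in0) & in1)))
u5 = in0 ^ u4 = in0 ^ (~(in2 ^ ((in2 | in0) | ((in2 | in0) & in1))))

in0 ^ (~(in2 ^ ((in2 | in0) | ((in2 | in0) & in1))))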